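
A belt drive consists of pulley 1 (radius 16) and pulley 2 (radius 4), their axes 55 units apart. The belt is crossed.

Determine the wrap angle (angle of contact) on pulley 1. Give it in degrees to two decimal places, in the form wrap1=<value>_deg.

crossed belt: β = asin((r1+r2)/C) = asin(20/55) = 21.3237°
wrap1 = wrap2 = π + 2β = 222.6474°

wrap1=222.65_deg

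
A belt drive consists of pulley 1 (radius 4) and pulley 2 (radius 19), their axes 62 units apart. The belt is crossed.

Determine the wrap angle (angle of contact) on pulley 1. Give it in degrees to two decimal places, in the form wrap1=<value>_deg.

crossed belt: β = asin((r1+r2)/C) = asin(23/62) = 21.7753°
wrap1 = wrap2 = π + 2β = 223.5506°

wrap1=223.55_deg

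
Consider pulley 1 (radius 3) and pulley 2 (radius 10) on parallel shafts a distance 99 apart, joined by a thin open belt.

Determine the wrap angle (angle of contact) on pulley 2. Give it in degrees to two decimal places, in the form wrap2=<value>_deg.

wrap2=188.11_deg

open belt: β = asin((r2−r1)/C) = asin(7/99) = 4.0546°
wrap1 = π − 2β = 171.8908°
wrap2 = π + 2β = 188.1092°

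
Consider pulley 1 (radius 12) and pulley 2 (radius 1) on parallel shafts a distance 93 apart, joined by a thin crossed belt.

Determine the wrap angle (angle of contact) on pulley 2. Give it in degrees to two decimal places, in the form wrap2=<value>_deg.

crossed belt: β = asin((r1+r2)/C) = asin(13/93) = 8.0354°
wrap1 = wrap2 = π + 2β = 196.0708°

wrap2=196.07_deg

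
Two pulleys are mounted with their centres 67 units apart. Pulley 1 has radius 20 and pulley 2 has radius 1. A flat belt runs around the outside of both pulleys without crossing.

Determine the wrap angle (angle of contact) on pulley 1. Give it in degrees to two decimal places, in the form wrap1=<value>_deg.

open belt: β = asin((r2−r1)/C) = asin(-19/67) = -16.4741°
wrap1 = π − 2β = 212.9482°
wrap2 = π + 2β = 147.0518°

wrap1=212.95_deg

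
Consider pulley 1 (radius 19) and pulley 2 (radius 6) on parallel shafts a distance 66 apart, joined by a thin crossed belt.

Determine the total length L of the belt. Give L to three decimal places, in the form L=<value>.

crossed belt: β = asin((r1+r2)/C) = asin(25/66) = 22.2586°
wrap1 = wrap2 = π + 2β = 224.5172°
tangent length = C·cosβ = 61.0819
L = (r1+r2)·wrap + 2·C·cosβ = 25·3.9186 + 2·61.0819 = 220.1280

L=220.128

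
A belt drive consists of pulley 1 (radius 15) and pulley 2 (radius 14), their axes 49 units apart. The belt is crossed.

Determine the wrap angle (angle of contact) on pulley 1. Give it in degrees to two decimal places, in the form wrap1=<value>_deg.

crossed belt: β = asin((r1+r2)/C) = asin(29/49) = 36.2875°
wrap1 = wrap2 = π + 2β = 252.5749°

wrap1=252.57_deg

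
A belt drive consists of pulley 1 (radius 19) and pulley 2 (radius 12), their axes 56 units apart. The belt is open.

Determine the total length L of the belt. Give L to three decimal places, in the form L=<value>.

open belt: β = asin((r2−r1)/C) = asin(-7/56) = -7.1808°
wrap1 = π − 2β = 194.3615°
wrap2 = π + 2β = 165.6385°
tangent length = C·cosβ = 55.5608
L = r1·wrap1 + r2·wrap2 + 2·C·cosβ = 19·3.3922 + 12·2.8909 + 2·55.5608 = 210.2655

L=210.266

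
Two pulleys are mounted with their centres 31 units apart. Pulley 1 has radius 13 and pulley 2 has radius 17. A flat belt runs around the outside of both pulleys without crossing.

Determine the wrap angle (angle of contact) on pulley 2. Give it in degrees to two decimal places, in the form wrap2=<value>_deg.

open belt: β = asin((r2−r1)/C) = asin(4/31) = 7.4137°
wrap1 = π − 2β = 165.1727°
wrap2 = π + 2β = 194.8273°

wrap2=194.83_deg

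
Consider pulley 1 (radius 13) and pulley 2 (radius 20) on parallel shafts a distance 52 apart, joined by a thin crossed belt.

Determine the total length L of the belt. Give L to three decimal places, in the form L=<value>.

L=229.422

crossed belt: β = asin((r1+r2)/C) = asin(33/52) = 39.3915°
wrap1 = wrap2 = π + 2β = 258.7829°
tangent length = C·cosβ = 40.1871
L = (r1+r2)·wrap + 2·C·cosβ = 33·4.5166 + 2·40.1871 = 229.4224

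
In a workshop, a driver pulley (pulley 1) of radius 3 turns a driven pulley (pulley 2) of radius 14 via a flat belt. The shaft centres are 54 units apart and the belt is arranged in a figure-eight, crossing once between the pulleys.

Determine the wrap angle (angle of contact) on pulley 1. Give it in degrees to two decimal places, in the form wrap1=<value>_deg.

crossed belt: β = asin((r1+r2)/C) = asin(17/54) = 18.3496°
wrap1 = wrap2 = π + 2β = 216.6993°

wrap1=216.70_deg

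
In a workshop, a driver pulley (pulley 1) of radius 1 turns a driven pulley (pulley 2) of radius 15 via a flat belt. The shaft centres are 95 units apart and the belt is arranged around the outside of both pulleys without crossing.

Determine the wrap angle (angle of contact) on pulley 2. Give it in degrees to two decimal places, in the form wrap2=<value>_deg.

open belt: β = asin((r2−r1)/C) = asin(14/95) = 8.4745°
wrap1 = π − 2β = 163.0511°
wrap2 = π + 2β = 196.9489°

wrap2=196.95_deg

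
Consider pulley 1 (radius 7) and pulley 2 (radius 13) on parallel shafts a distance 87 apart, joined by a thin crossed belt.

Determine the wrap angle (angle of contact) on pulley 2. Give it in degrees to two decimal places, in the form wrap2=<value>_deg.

wrap2=206.58_deg

crossed belt: β = asin((r1+r2)/C) = asin(20/87) = 13.2903°
wrap1 = wrap2 = π + 2β = 206.5806°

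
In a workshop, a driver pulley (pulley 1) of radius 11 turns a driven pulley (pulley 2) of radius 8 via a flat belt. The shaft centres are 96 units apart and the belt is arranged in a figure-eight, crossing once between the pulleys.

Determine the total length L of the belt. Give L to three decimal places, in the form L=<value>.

crossed belt: β = asin((r1+r2)/C) = asin(19/96) = 11.4152°
wrap1 = wrap2 = π + 2β = 202.8303°
tangent length = C·cosβ = 94.1010
L = (r1+r2)·wrap + 2·C·cosβ = 19·3.5401 + 2·94.1010 = 255.4631

L=255.463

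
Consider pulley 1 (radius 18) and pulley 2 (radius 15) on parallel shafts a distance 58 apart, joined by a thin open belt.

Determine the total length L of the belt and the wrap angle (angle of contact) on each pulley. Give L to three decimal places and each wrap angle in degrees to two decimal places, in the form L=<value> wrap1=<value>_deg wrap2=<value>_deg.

open belt: β = asin((r2−r1)/C) = asin(-3/58) = -2.9649°
wrap1 = π − 2β = 185.9298°
wrap2 = π + 2β = 174.0702°
tangent length = C·cosβ = 57.9224
L = r1·wrap1 + r2·wrap2 + 2·C·cosβ = 18·3.2451 + 15·3.0381 + 2·57.9224 = 219.8278

L=219.828 wrap1=185.93_deg wrap2=174.07_deg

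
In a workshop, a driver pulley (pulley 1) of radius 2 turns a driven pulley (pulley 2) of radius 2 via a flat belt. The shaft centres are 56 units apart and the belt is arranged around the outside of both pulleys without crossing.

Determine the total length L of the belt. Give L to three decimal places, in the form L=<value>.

open belt: β = asin((r2−r1)/C) = asin(0/56) = 0.0000°
wrap1 = π − 2β = 180.0000°
wrap2 = π + 2β = 180.0000°
tangent length = C·cosβ = 56.0000
L = r1·wrap1 + r2·wrap2 + 2·C·cosβ = 2·3.1416 + 2·3.1416 + 2·56.0000 = 124.5664

L=124.566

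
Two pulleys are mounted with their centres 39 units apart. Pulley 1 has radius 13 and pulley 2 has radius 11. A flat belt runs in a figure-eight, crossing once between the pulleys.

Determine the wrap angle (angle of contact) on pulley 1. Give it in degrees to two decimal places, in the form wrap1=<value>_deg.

wrap1=255.96_deg

crossed belt: β = asin((r1+r2)/C) = asin(24/39) = 37.9799°
wrap1 = wrap2 = π + 2β = 255.9597°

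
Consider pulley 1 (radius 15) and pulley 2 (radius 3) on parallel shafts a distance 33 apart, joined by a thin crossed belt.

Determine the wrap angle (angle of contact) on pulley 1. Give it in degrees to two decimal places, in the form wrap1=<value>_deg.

crossed belt: β = asin((r1+r2)/C) = asin(18/33) = 33.0557°
wrap1 = wrap2 = π + 2β = 246.1115°

wrap1=246.11_deg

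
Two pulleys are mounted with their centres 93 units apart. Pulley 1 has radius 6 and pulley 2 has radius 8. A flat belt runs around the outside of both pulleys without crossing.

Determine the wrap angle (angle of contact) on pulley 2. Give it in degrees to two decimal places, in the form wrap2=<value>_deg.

wrap2=182.46_deg

open belt: β = asin((r2−r1)/C) = asin(2/93) = 1.2323°
wrap1 = π − 2β = 177.5355°
wrap2 = π + 2β = 182.4645°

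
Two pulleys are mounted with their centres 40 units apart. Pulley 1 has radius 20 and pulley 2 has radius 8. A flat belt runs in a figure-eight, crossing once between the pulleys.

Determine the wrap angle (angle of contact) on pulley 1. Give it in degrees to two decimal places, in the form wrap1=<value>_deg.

wrap1=268.85_deg

crossed belt: β = asin((r1+r2)/C) = asin(28/40) = 44.4270°
wrap1 = wrap2 = π + 2β = 268.8540°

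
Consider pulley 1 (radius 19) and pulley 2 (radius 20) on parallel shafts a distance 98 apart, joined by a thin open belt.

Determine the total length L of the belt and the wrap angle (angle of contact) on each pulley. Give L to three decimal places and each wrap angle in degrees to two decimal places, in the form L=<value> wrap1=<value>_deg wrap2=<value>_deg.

L=318.532 wrap1=178.83_deg wrap2=181.17_deg

open belt: β = asin((r2−r1)/C) = asin(1/98) = 0.5847°
wrap1 = π − 2β = 178.8307°
wrap2 = π + 2β = 181.1693°
tangent length = C·cosβ = 97.9949
L = r1·wrap1 + r2·wrap2 + 2·C·cosβ = 19·3.1212 + 20·3.1620 + 2·97.9949 = 318.5323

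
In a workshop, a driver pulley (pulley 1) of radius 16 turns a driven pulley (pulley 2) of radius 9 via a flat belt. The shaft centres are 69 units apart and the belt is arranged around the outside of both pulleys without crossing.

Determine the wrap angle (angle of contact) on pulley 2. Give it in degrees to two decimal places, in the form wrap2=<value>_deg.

wrap2=168.35_deg

open belt: β = asin((r2−r1)/C) = asin(-7/69) = -5.8226°
wrap1 = π − 2β = 191.6453°
wrap2 = π + 2β = 168.3547°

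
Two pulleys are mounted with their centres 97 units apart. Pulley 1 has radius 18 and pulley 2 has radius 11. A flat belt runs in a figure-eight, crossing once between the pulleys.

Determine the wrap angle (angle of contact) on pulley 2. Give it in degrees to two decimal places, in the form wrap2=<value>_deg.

wrap2=214.79_deg

crossed belt: β = asin((r1+r2)/C) = asin(29/97) = 17.3957°
wrap1 = wrap2 = π + 2β = 214.7914°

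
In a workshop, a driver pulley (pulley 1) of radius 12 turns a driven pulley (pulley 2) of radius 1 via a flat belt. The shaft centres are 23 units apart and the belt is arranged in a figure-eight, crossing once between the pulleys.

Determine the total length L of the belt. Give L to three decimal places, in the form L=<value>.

L=94.406

crossed belt: β = asin((r1+r2)/C) = asin(13/23) = 34.4174°
wrap1 = wrap2 = π + 2β = 248.8348°
tangent length = C·cosβ = 18.9737
L = (r1+r2)·wrap + 2·C·cosβ = 13·4.3430 + 2·18.9737 = 94.4062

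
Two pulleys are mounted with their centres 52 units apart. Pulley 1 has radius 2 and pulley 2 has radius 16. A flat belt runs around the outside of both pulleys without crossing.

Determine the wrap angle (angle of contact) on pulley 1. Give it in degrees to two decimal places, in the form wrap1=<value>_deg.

open belt: β = asin((r2−r1)/C) = asin(14/52) = 15.6185°
wrap1 = π − 2β = 148.7630°
wrap2 = π + 2β = 211.2370°

wrap1=148.76_deg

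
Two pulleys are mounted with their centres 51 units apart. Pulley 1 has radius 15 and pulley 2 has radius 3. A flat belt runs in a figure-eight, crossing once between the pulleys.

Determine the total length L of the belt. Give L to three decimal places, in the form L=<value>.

crossed belt: β = asin((r1+r2)/C) = asin(18/51) = 20.6673°
wrap1 = wrap2 = π + 2β = 221.3346°
tangent length = C·cosβ = 47.7179
L = (r1+r2)·wrap + 2·C·cosβ = 18·3.8630 + 2·47.7179 = 164.9702

L=164.970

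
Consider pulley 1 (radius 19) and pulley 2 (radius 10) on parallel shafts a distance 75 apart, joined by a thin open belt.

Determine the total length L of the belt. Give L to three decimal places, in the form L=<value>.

L=242.187

open belt: β = asin((r2−r1)/C) = asin(-9/75) = -6.8921°
wrap1 = π − 2β = 193.7842°
wrap2 = π + 2β = 166.2158°
tangent length = C·cosβ = 74.4580
L = r1·wrap1 + r2·wrap2 + 2·C·cosβ = 19·3.3822 + 10·2.9010 + 2·74.4580 = 242.1875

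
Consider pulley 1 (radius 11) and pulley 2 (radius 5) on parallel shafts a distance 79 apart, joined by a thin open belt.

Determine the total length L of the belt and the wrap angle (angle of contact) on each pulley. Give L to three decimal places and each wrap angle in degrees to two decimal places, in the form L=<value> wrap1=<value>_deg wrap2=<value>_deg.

L=208.721 wrap1=188.71_deg wrap2=171.29_deg

open belt: β = asin((r2−r1)/C) = asin(-6/79) = -4.3558°
wrap1 = π − 2β = 188.7115°
wrap2 = π + 2β = 171.2885°
tangent length = C·cosβ = 78.7718
L = r1·wrap1 + r2·wrap2 + 2·C·cosβ = 11·3.2936 + 5·2.9895 + 2·78.7718 = 208.7214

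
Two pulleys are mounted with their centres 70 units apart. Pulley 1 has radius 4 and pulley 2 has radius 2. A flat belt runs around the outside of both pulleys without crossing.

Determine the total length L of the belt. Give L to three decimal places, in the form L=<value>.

open belt: β = asin((r2−r1)/C) = asin(-2/70) = -1.6372°
wrap1 = π − 2β = 183.2745°
wrap2 = π + 2β = 176.7255°
tangent length = C·cosβ = 69.9714
L = r1·wrap1 + r2·wrap2 + 2·C·cosβ = 4·3.1987 + 2·3.0844 + 2·69.9714 = 158.9067

L=158.907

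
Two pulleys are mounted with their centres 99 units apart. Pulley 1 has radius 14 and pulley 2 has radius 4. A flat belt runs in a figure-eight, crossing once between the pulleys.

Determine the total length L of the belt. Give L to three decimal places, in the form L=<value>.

L=257.831

crossed belt: β = asin((r1+r2)/C) = asin(18/99) = 10.4757°
wrap1 = wrap2 = π + 2β = 200.9514°
tangent length = C·cosβ = 97.3499
L = (r1+r2)·wrap + 2·C·cosβ = 18·3.5073 + 2·97.3499 = 257.8305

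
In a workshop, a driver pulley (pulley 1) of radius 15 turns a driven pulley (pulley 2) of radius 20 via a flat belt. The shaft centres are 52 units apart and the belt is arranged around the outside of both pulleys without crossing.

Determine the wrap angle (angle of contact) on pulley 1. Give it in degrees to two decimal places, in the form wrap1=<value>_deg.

open belt: β = asin((r2−r1)/C) = asin(5/52) = 5.5177°
wrap1 = π − 2β = 168.9645°
wrap2 = π + 2β = 191.0355°

wrap1=168.96_deg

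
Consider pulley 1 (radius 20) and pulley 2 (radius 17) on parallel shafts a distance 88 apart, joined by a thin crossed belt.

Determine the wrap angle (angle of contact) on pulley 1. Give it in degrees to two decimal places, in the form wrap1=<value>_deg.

wrap1=229.73_deg

crossed belt: β = asin((r1+r2)/C) = asin(37/88) = 24.8633°
wrap1 = wrap2 = π + 2β = 229.7266°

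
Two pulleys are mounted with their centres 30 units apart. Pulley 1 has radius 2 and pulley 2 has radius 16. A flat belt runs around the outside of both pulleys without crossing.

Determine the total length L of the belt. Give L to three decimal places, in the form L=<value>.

open belt: β = asin((r2−r1)/C) = asin(14/30) = 27.8181°
wrap1 = π − 2β = 124.3637°
wrap2 = π + 2β = 235.6363°
tangent length = C·cosβ = 26.5330
L = r1·wrap1 + r2·wrap2 + 2·C·cosβ = 2·2.1706 + 16·4.1126 + 2·26.5330 = 123.2092

L=123.209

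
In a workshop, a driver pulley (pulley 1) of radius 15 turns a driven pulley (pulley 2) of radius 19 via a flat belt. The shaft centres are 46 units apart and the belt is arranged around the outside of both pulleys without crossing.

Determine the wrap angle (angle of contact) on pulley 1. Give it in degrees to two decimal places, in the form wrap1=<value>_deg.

wrap1=170.02_deg

open belt: β = asin((r2−r1)/C) = asin(4/46) = 4.9885°
wrap1 = π − 2β = 170.0229°
wrap2 = π + 2β = 189.9771°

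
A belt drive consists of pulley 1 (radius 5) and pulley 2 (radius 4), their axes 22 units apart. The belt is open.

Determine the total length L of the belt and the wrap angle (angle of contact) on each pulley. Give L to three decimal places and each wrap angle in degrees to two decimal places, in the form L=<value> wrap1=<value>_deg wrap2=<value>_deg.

L=72.320 wrap1=185.21_deg wrap2=174.79_deg

open belt: β = asin((r2−r1)/C) = asin(-1/22) = -2.6053°
wrap1 = π − 2β = 185.2105°
wrap2 = π + 2β = 174.7895°
tangent length = C·cosβ = 21.9773
L = r1·wrap1 + r2·wrap2 + 2·C·cosβ = 5·3.2325 + 4·3.0507 + 2·21.9773 = 72.3198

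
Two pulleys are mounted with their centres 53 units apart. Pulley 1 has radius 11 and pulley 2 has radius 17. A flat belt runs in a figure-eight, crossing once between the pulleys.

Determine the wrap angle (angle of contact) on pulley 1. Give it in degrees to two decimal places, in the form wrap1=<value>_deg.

crossed belt: β = asin((r1+r2)/C) = asin(28/53) = 31.8908°
wrap1 = wrap2 = π + 2β = 243.7816°

wrap1=243.78_deg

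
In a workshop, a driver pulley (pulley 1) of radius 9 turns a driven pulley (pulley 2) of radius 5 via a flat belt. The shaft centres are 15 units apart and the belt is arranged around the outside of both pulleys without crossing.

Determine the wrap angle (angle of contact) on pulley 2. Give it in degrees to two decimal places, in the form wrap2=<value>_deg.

open belt: β = asin((r2−r1)/C) = asin(-4/15) = -15.4660°
wrap1 = π − 2β = 210.9320°
wrap2 = π + 2β = 149.0680°

wrap2=149.07_deg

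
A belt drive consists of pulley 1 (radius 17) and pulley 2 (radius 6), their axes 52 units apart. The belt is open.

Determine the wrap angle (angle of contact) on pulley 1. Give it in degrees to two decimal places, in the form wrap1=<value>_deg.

wrap1=204.43_deg

open belt: β = asin((r2−r1)/C) = asin(-11/52) = -12.2125°
wrap1 = π − 2β = 204.4251°
wrap2 = π + 2β = 155.5749°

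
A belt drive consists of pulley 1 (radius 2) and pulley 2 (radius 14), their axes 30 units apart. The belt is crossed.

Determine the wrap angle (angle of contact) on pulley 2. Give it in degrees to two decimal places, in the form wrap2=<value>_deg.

crossed belt: β = asin((r1+r2)/C) = asin(16/30) = 32.2310°
wrap1 = wrap2 = π + 2β = 244.4619°

wrap2=244.46_deg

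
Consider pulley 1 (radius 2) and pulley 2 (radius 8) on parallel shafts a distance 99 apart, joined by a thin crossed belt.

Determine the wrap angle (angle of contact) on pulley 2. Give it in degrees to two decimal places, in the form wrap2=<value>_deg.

wrap2=191.59_deg

crossed belt: β = asin((r1+r2)/C) = asin(10/99) = 5.7973°
wrap1 = wrap2 = π + 2β = 191.5947°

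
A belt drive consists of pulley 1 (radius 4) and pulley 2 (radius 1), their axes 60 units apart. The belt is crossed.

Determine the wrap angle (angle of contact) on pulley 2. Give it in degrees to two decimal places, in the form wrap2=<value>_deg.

wrap2=189.56_deg

crossed belt: β = asin((r1+r2)/C) = asin(5/60) = 4.7802°
wrap1 = wrap2 = π + 2β = 189.5604°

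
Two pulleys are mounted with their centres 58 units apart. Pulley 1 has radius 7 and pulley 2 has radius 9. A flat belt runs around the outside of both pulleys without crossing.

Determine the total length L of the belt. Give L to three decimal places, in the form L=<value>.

L=166.334

open belt: β = asin((r2−r1)/C) = asin(2/58) = 1.9761°
wrap1 = π − 2β = 176.0478°
wrap2 = π + 2β = 183.9522°
tangent length = C·cosβ = 57.9655
L = r1·wrap1 + r2·wrap2 + 2·C·cosβ = 7·3.0726 + 9·3.2106 + 2·57.9655 = 166.3345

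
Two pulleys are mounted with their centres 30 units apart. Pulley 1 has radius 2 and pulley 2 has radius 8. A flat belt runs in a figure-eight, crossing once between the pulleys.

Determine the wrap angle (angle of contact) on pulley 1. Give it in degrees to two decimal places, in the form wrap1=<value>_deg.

wrap1=218.94_deg

crossed belt: β = asin((r1+r2)/C) = asin(10/30) = 19.4712°
wrap1 = wrap2 = π + 2β = 218.9424°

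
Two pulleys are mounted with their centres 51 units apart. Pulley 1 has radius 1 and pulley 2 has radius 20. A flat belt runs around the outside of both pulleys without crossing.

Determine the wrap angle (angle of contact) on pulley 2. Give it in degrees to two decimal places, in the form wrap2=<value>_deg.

open belt: β = asin((r2−r1)/C) = asin(19/51) = 21.8729°
wrap1 = π − 2β = 136.2542°
wrap2 = π + 2β = 223.7458°

wrap2=223.75_deg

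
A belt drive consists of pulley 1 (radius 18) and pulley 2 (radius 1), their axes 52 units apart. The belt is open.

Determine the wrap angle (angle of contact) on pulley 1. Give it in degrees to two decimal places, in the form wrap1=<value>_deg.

wrap1=218.16_deg

open belt: β = asin((r2−r1)/C) = asin(-17/52) = -19.0821°
wrap1 = π − 2β = 218.1642°
wrap2 = π + 2β = 141.8358°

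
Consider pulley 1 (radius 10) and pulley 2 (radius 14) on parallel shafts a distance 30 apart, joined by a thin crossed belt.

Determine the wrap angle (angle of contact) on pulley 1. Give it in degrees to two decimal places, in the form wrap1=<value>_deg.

wrap1=286.26_deg

crossed belt: β = asin((r1+r2)/C) = asin(24/30) = 53.1301°
wrap1 = wrap2 = π + 2β = 286.2602°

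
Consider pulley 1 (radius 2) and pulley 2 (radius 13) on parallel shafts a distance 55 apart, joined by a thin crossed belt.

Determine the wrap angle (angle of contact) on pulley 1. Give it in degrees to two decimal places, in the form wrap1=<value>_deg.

crossed belt: β = asin((r1+r2)/C) = asin(15/55) = 15.8266°
wrap1 = wrap2 = π + 2β = 211.6532°

wrap1=211.65_deg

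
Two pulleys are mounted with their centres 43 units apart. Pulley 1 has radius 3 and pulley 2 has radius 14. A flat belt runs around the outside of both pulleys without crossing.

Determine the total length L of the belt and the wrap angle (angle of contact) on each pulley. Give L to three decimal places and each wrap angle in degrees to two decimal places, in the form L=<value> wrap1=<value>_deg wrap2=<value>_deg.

open belt: β = asin((r2−r1)/C) = asin(11/43) = 14.8218°
wrap1 = π − 2β = 150.3564°
wrap2 = π + 2β = 209.6436°
tangent length = C·cosβ = 41.5692
L = r1·wrap1 + r2·wrap2 + 2·C·cosβ = 3·2.6242 + 14·3.6590 + 2·41.5692 = 142.2367

L=142.237 wrap1=150.36_deg wrap2=209.64_deg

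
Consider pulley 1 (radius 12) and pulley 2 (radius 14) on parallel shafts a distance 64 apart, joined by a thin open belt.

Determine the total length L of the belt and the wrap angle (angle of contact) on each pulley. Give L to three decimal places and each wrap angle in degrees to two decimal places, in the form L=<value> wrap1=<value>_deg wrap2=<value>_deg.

L=209.744 wrap1=176.42_deg wrap2=183.58_deg

open belt: β = asin((r2−r1)/C) = asin(2/64) = 1.7908°
wrap1 = π − 2β = 176.4184°
wrap2 = π + 2β = 183.5816°
tangent length = C·cosβ = 63.9687
L = r1·wrap1 + r2·wrap2 + 2·C·cosβ = 12·3.0791 + 14·3.2041 + 2·63.9687 = 209.7439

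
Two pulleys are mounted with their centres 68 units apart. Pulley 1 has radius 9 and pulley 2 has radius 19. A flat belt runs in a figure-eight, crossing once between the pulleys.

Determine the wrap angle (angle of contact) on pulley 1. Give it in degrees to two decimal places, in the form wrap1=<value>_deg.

wrap1=228.63_deg

crossed belt: β = asin((r1+r2)/C) = asin(28/68) = 24.3157°
wrap1 = wrap2 = π + 2β = 228.6315°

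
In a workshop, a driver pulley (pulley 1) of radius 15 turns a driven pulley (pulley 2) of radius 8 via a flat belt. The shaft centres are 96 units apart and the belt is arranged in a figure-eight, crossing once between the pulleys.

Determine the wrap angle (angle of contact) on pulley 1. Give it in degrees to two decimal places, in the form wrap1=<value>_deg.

crossed belt: β = asin((r1+r2)/C) = asin(23/96) = 13.8619°
wrap1 = wrap2 = π + 2β = 207.7239°

wrap1=207.72_deg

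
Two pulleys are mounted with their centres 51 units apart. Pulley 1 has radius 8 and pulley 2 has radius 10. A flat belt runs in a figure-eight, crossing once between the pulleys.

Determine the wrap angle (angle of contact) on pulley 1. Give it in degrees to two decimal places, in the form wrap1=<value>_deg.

wrap1=221.33_deg

crossed belt: β = asin((r1+r2)/C) = asin(18/51) = 20.6673°
wrap1 = wrap2 = π + 2β = 221.3346°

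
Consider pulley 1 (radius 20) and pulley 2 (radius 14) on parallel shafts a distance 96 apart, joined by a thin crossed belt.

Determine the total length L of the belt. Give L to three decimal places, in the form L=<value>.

L=310.987

crossed belt: β = asin((r1+r2)/C) = asin(34/96) = 20.7424°
wrap1 = wrap2 = π + 2β = 221.4848°
tangent length = C·cosβ = 89.7775
L = (r1+r2)·wrap + 2·C·cosβ = 34·3.8656 + 2·89.7775 = 310.9867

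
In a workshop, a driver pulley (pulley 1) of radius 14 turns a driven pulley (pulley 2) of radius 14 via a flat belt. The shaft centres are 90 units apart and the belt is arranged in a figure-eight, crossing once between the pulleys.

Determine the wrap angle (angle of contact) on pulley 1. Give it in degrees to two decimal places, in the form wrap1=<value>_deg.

wrap1=216.25_deg

crossed belt: β = asin((r1+r2)/C) = asin(28/90) = 18.1262°
wrap1 = wrap2 = π + 2β = 216.2524°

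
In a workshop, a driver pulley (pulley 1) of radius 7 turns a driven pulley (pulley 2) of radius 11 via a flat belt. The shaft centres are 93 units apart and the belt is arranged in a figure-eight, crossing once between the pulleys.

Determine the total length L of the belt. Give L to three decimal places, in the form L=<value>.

L=246.044

crossed belt: β = asin((r1+r2)/C) = asin(18/93) = 11.1599°
wrap1 = wrap2 = π + 2β = 202.3199°
tangent length = C·cosβ = 91.2414
L = (r1+r2)·wrap + 2·C·cosβ = 18·3.5311 + 2·91.2414 = 246.0435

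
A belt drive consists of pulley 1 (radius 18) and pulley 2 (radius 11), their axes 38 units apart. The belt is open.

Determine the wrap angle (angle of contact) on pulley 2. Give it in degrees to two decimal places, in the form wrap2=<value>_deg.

wrap2=158.77_deg

open belt: β = asin((r2−r1)/C) = asin(-7/38) = -10.6151°
wrap1 = π − 2β = 201.2302°
wrap2 = π + 2β = 158.7698°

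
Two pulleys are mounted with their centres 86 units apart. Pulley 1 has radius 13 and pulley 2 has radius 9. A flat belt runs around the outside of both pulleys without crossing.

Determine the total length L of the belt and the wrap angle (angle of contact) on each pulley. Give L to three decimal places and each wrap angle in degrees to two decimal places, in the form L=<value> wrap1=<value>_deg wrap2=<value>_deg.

L=241.301 wrap1=185.33_deg wrap2=174.67_deg

open belt: β = asin((r2−r1)/C) = asin(-4/86) = -2.6659°
wrap1 = π − 2β = 185.3318°
wrap2 = π + 2β = 174.6682°
tangent length = C·cosβ = 85.9069
L = r1·wrap1 + r2·wrap2 + 2·C·cosβ = 13·3.2346 + 9·3.0485 + 2·85.9069 = 241.3011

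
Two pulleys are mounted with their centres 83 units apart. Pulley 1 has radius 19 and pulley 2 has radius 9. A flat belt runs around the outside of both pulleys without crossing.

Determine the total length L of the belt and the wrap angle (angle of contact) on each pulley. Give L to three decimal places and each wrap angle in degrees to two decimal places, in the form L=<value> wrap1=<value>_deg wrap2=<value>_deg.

open belt: β = asin((r2−r1)/C) = asin(-10/83) = -6.9199°
wrap1 = π − 2β = 193.8398°
wrap2 = π + 2β = 166.1602°
tangent length = C·cosβ = 82.3954
L = r1·wrap1 + r2·wrap2 + 2·C·cosβ = 19·3.3831 + 9·2.9000 + 2·82.3954 = 255.1709

L=255.171 wrap1=193.84_deg wrap2=166.16_deg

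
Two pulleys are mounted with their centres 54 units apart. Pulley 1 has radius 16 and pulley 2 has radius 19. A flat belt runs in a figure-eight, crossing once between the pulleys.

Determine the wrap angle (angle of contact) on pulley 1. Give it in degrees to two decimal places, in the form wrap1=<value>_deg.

crossed belt: β = asin((r1+r2)/C) = asin(35/54) = 40.4021°
wrap1 = wrap2 = π + 2β = 260.8043°

wrap1=260.80_deg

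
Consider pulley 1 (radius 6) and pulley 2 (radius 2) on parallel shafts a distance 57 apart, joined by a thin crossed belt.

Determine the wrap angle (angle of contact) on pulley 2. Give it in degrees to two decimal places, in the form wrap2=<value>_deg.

crossed belt: β = asin((r1+r2)/C) = asin(8/57) = 8.0682°
wrap1 = wrap2 = π + 2β = 196.1363°

wrap2=196.14_deg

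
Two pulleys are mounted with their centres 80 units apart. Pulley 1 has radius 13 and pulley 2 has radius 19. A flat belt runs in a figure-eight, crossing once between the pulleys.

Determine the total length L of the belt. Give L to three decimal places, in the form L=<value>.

L=273.510

crossed belt: β = asin((r1+r2)/C) = asin(32/80) = 23.5782°
wrap1 = wrap2 = π + 2β = 227.1564°
tangent length = C·cosβ = 73.3212
L = (r1+r2)·wrap + 2·C·cosβ = 32·3.9646 + 2·73.3212 = 273.5105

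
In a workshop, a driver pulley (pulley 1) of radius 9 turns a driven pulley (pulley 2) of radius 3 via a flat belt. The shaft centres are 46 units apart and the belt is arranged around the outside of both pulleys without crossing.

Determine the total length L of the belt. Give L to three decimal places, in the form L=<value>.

open belt: β = asin((r2−r1)/C) = asin(-6/46) = -7.4947°
wrap1 = π − 2β = 194.9894°
wrap2 = π + 2β = 165.0106°
tangent length = C·cosβ = 45.6070
L = r1·wrap1 + r2·wrap2 + 2·C·cosβ = 9·3.4032 + 3·2.8800 + 2·45.6070 = 130.4828

L=130.483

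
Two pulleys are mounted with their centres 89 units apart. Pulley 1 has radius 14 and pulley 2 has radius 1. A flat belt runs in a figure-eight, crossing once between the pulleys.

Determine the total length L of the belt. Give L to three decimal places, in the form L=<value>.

crossed belt: β = asin((r1+r2)/C) = asin(15/89) = 9.7029°
wrap1 = wrap2 = π + 2β = 199.4058°
tangent length = C·cosβ = 87.7268
L = (r1+r2)·wrap + 2·C·cosβ = 15·3.4803 + 2·87.7268 = 227.6580

L=227.658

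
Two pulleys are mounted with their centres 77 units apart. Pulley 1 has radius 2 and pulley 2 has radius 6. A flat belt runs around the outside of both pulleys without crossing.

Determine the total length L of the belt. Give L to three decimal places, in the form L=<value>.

open belt: β = asin((r2−r1)/C) = asin(4/77) = 2.9777°
wrap1 = π − 2β = 174.0445°
wrap2 = π + 2β = 185.9555°
tangent length = C·cosβ = 76.8960
L = r1·wrap1 + r2·wrap2 + 2·C·cosβ = 2·3.0376 + 6·3.2455 + 2·76.8960 = 179.3406

L=179.341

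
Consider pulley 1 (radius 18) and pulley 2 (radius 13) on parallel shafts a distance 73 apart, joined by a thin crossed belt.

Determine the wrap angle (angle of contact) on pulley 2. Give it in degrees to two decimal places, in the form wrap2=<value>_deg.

crossed belt: β = asin((r1+r2)/C) = asin(31/73) = 25.1290°
wrap1 = wrap2 = π + 2β = 230.2580°

wrap2=230.26_deg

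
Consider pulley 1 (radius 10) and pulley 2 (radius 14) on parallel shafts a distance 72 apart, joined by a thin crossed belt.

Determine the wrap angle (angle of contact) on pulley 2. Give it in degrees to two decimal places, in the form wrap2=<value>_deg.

crossed belt: β = asin((r1+r2)/C) = asin(24/72) = 19.4712°
wrap1 = wrap2 = π + 2β = 218.9424°

wrap2=218.94_deg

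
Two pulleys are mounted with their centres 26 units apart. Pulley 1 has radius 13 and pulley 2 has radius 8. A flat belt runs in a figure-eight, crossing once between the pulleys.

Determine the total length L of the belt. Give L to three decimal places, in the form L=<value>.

L=136.122

crossed belt: β = asin((r1+r2)/C) = asin(21/26) = 53.8711°
wrap1 = wrap2 = π + 2β = 287.7421°
tangent length = C·cosβ = 15.3297
L = (r1+r2)·wrap + 2·C·cosβ = 21·5.0220 + 2·15.3297 = 136.1224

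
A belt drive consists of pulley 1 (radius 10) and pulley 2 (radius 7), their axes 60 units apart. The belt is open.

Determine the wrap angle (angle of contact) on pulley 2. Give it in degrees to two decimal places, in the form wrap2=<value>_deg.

open belt: β = asin((r2−r1)/C) = asin(-3/60) = -2.8660°
wrap1 = π − 2β = 185.7320°
wrap2 = π + 2β = 174.2680°

wrap2=174.27_deg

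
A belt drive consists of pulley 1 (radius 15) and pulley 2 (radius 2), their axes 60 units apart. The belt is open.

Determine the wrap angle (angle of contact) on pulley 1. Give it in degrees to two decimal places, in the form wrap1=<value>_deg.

open belt: β = asin((r2−r1)/C) = asin(-13/60) = -12.5133°
wrap1 = π − 2β = 205.0267°
wrap2 = π + 2β = 154.9733°

wrap1=205.03_deg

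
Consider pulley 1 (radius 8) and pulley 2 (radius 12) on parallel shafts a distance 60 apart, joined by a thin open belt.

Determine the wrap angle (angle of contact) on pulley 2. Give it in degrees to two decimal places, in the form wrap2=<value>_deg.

open belt: β = asin((r2−r1)/C) = asin(4/60) = 3.8226°
wrap1 = π − 2β = 172.3549°
wrap2 = π + 2β = 187.6451°

wrap2=187.65_deg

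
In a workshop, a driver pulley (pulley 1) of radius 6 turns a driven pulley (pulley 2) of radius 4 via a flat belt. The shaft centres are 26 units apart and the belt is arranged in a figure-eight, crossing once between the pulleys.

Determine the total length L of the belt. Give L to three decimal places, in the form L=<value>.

crossed belt: β = asin((r1+r2)/C) = asin(10/26) = 22.6199°
wrap1 = wrap2 = π + 2β = 225.2397°
tangent length = C·cosβ = 24.0000
L = (r1+r2)·wrap + 2·C·cosβ = 10·3.9312 + 2·24.0000 = 87.3117

L=87.312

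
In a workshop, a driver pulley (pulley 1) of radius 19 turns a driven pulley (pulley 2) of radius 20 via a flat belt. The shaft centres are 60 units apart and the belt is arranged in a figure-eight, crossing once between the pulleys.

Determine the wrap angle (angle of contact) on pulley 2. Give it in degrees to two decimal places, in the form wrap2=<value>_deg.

crossed belt: β = asin((r1+r2)/C) = asin(39/60) = 40.5416°
wrap1 = wrap2 = π + 2β = 261.0832°

wrap2=261.08_deg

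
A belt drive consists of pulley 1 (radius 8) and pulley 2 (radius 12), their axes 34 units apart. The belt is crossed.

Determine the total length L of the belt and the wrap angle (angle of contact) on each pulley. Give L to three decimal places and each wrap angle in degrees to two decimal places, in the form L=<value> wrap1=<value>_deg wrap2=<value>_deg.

L=142.978 wrap1=252.06_deg wrap2=252.06_deg

crossed belt: β = asin((r1+r2)/C) = asin(20/34) = 36.0319°
wrap1 = wrap2 = π + 2β = 252.0638°
tangent length = C·cosβ = 27.4955
L = (r1+r2)·wrap + 2·C·cosβ = 20·4.3993 + 2·27.4955 = 142.9778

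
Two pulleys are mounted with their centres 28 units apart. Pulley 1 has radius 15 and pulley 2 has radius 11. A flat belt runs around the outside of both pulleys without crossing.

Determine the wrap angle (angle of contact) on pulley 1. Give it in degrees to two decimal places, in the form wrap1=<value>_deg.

wrap1=196.43_deg

open belt: β = asin((r2−r1)/C) = asin(-4/28) = -8.2132°
wrap1 = π − 2β = 196.4264°
wrap2 = π + 2β = 163.5736°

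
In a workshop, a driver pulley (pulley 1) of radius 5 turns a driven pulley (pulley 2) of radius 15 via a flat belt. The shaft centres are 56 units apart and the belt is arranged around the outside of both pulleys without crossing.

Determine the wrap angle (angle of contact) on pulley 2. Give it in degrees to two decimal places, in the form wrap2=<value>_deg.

open belt: β = asin((r2−r1)/C) = asin(10/56) = 10.2866°
wrap1 = π − 2β = 159.4269°
wrap2 = π + 2β = 200.5731°

wrap2=200.57_deg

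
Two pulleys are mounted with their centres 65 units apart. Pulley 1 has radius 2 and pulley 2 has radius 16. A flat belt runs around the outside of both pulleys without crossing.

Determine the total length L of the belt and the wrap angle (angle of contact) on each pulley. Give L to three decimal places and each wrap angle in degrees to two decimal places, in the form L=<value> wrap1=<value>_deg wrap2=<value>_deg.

L=189.576 wrap1=155.12_deg wrap2=204.88_deg

open belt: β = asin((r2−r1)/C) = asin(14/65) = 12.4381°
wrap1 = π − 2β = 155.1238°
wrap2 = π + 2β = 204.8762°
tangent length = C·cosβ = 63.4744
L = r1·wrap1 + r2·wrap2 + 2·C·cosβ = 2·2.7074 + 16·3.5758 + 2·63.4744 = 189.5759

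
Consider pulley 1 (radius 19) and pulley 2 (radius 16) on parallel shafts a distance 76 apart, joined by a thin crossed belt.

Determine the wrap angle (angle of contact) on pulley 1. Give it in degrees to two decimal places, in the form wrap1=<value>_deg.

wrap1=234.84_deg

crossed belt: β = asin((r1+r2)/C) = asin(35/76) = 27.4211°
wrap1 = wrap2 = π + 2β = 234.8421°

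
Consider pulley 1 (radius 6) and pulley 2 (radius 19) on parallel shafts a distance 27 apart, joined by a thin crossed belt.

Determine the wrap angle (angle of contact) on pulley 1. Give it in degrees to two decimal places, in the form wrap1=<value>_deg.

crossed belt: β = asin((r1+r2)/C) = asin(25/27) = 67.8084°
wrap1 = wrap2 = π + 2β = 315.6168°

wrap1=315.62_deg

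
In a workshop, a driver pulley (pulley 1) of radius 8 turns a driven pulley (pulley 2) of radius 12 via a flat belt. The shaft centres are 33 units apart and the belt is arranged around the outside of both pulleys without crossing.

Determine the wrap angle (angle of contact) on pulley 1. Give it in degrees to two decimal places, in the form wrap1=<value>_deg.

open belt: β = asin((r2−r1)/C) = asin(4/33) = 6.9621°
wrap1 = π − 2β = 166.0759°
wrap2 = π + 2β = 193.9241°

wrap1=166.08_deg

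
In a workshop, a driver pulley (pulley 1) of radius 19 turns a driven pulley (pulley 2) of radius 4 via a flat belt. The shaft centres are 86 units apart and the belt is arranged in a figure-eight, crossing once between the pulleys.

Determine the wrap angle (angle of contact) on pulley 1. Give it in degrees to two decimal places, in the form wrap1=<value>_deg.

wrap1=211.02_deg

crossed belt: β = asin((r1+r2)/C) = asin(23/86) = 15.5121°
wrap1 = wrap2 = π + 2β = 211.0242°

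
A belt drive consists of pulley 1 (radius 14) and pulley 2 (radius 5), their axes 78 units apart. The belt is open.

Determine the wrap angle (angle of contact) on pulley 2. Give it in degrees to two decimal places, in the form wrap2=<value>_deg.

open belt: β = asin((r2−r1)/C) = asin(-9/78) = -6.6258°
wrap1 = π − 2β = 193.2516°
wrap2 = π + 2β = 166.7484°

wrap2=166.75_deg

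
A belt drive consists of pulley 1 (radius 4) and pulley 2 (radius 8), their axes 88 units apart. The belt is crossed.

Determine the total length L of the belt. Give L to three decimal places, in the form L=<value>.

L=215.338

crossed belt: β = asin((r1+r2)/C) = asin(12/88) = 7.8375°
wrap1 = wrap2 = π + 2β = 195.6750°
tangent length = C·cosβ = 87.1780
L = (r1+r2)·wrap + 2·C·cosβ = 12·3.4152 + 2·87.1780 = 215.3380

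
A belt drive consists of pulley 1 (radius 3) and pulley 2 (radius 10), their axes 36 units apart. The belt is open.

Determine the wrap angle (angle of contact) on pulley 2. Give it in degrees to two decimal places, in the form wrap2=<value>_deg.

wrap2=202.42_deg

open belt: β = asin((r2−r1)/C) = asin(7/36) = 11.2123°
wrap1 = π − 2β = 157.5755°
wrap2 = π + 2β = 202.4245°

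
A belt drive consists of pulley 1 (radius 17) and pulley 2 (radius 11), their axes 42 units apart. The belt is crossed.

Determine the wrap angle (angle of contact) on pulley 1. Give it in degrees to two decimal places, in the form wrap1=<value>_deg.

crossed belt: β = asin((r1+r2)/C) = asin(28/42) = 41.8103°
wrap1 = wrap2 = π + 2β = 263.6206°

wrap1=263.62_deg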